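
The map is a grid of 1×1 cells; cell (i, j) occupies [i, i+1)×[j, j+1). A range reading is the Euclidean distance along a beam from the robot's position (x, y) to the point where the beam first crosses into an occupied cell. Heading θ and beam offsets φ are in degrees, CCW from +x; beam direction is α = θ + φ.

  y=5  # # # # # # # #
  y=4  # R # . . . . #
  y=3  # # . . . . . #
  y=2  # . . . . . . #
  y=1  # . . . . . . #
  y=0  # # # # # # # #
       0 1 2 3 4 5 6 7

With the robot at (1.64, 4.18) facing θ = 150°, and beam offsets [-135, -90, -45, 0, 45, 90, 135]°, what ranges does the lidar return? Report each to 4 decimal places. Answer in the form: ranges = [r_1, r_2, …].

beam 1: φ=-135°, α=15°
  cosα=0.9659 sinα=0.2588 | (1,4) | tMaxX 0.3727 tMaxY 3.1682 | tΔX 1.0353 tΔY 3.8637
    t=0.3727 [x] (2,4) — stop
  → r_1 = 0.3727
beam 2: φ=-90°, α=60°
  cosα=0.5000 sinα=0.8660 | (1,4) | tMaxX 0.7200 tMaxY 0.9469 | tΔX 2.0000 tΔY 1.1547
    t=0.7200 [x] (2,4) — stop
  → r_2 = 0.7200
beam 3: φ=-45°, α=105°
  cosα=-0.2588 sinα=0.9659 | (1,4) | tMaxX 2.4728 tMaxY 0.8489 | tΔX 3.8637 tΔY 1.0353
    t=0.8489 [y] (1,5) — stop
  → r_3 = 0.8489
beam 4: φ=0°, α=150°
  cosα=-0.8660 sinα=0.5000 | (1,4) | tMaxX 0.7390 tMaxY 1.6400 | tΔX 1.1547 tΔY 2.0000
    t=0.7390 [x] (0,4) — stop
  → r_4 = 0.7390
beam 5: φ=45°, α=195°
  cosα=-0.9659 sinα=-0.2588 | (1,4) | tMaxX 0.6626 tMaxY 0.6955 | tΔX 1.0353 tΔY 3.8637
    t=0.6626 [x] (0,4) — stop
  → r_5 = 0.6626
beam 6: φ=90°, α=240°
  cosα=-0.5000 sinα=-0.8660 | (1,4) | tMaxX 1.2800 tMaxY 0.2078 | tΔX 2.0000 tΔY 1.1547
    t=0.2078 [y] (1,3) — stop
  → r_6 = 0.2078
beam 7: φ=135°, α=285°
  cosα=0.2588 sinα=-0.9659 | (1,4) | tMaxX 1.3909 tMaxY 0.1863 | tΔX 3.8637 tΔY 1.0353
    t=0.1863 [y] (1,3) — stop
  → r_7 = 0.1863

ranges = [0.3727, 0.7200, 0.8489, 0.7390, 0.6626, 0.2078, 0.1863]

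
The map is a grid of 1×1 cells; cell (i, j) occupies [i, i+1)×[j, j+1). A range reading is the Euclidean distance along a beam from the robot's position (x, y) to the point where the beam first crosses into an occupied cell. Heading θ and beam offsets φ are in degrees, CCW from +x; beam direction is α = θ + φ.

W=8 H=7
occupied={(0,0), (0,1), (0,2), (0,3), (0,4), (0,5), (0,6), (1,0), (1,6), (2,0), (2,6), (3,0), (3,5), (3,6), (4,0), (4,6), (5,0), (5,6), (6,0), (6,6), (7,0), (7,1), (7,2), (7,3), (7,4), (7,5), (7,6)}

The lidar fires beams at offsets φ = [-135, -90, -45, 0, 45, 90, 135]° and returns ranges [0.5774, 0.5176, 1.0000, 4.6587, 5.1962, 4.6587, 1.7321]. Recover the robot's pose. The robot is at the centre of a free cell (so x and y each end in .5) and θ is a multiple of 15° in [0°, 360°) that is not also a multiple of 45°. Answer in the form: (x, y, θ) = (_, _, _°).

(x, y, θ) = (2.5, 1.5, 15°)

Enumerate (i+0.5, j+0.5, θ) over the 29 free cells and 16 admissible headings. For each, cast all 7 beams and compare to the given ranges.
  (6.5, 3.5, 150°): beam 1 = 0.5176 ≠ 0.5774 ✗
  (6.5, 3.5, 210°): beam 1 = 1.9319 ≠ 0.5774 ✗
  (4.5, 4.5, 150°): beam 1 = 2.5882 ≠ 0.5774 ✗
  (1.5, 5.5, 285°): beam 5 = 6.3509 ≠ 5.1962 ✗
  (5.5, 4.5, 300°): beam 1 = 1.9319 ≠ 0.5774 ✗
  …
  (2.5, 1.5, 15°): r_1=0.5774, r_2=0.5176, r_3=1.0000, r_4=4.6587, r_5=5.1962, r_6=4.6587, r_7=1.7321 — all match ✓
Only this pose fits every beam.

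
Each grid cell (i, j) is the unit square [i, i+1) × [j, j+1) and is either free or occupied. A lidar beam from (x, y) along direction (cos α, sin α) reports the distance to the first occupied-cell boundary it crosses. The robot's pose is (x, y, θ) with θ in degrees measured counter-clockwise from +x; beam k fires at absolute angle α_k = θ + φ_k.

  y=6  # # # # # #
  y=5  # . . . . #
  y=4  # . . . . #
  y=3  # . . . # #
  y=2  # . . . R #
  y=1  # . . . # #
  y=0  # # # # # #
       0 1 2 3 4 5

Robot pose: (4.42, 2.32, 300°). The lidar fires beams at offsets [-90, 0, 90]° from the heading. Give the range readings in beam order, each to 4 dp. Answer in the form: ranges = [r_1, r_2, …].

ranges = [2.6400, 0.3695, 0.6697]

beam 1: φ=-90°, α=210°
  dir = (cos 210°, sin 210°) = (-0.8660, -0.5000); from cell (4,2)
  next x-line at t=0.4850, next y-line at t=0.6400; Δt_x=1.1547, Δt_y=2.0000
    x: enter (3,2) at t=0.4850
    y: enter (3,1) at t=0.6400
    x: enter (2,1) at t=1.6397
    y: enter (2,0) at t=2.6400 ← occupied
  → r_1 = 2.6400
beam 2: φ=0°, α=300°
  dir = (cos 300°, sin 300°) = (0.5000, -0.8660); from cell (4,2)
  next x-line at t=1.1600, next y-line at t=0.3695; Δt_x=2.0000, Δt_y=1.1547
    y: enter (4,1) at t=0.3695 ← occupied
  → r_2 = 0.3695
beam 3: φ=90°, α=30°
  dir = (cos 30°, sin 30°) = (0.8660, 0.5000); from cell (4,2)
  next x-line at t=0.6697, next y-line at t=1.3600; Δt_x=1.1547, Δt_y=2.0000
    x: enter (5,2) at t=0.6697 ← occupied
  → r_3 = 0.6697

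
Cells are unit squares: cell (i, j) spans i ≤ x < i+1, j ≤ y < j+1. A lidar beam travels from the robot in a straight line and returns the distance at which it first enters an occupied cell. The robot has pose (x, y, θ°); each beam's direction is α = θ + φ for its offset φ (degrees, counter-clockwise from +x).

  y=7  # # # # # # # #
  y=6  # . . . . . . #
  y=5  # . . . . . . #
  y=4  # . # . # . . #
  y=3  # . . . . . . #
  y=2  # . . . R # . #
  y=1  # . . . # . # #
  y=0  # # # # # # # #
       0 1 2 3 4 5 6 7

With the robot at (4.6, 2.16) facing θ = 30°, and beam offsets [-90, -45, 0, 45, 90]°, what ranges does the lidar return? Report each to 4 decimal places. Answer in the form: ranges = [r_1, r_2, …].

beam 1: φ=-90°, α=300°
  cosα=0.5000 sinα=-0.8660 | (4,2) | tMaxX 0.8000 tMaxY 0.1848 | tΔX 2.0000 tΔY 1.1547
    t=0.1848 [y] (4,1) — stop
  → r_1 = 0.1848
beam 2: φ=-45°, α=345°
  cosα=0.9659 sinα=-0.2588 | (4,2) | tMaxX 0.4141 tMaxY 0.6182 | tΔX 1.0353 tΔY 3.8637
    t=0.4141 [x] (5,2) — stop
  → r_2 = 0.4141
beam 3: φ=0°, α=30°
  cosα=0.8660 sinα=0.5000 | (4,2) | tMaxX 0.4619 tMaxY 1.6800 | tΔX 1.1547 tΔY 2.0000
    t=0.4619 [x] (5,2) — stop
  → r_3 = 0.4619
beam 4: φ=45°, α=75°
  cosα=0.2588 sinα=0.9659 | (4,2) | tMaxX 1.5455 tMaxY 0.8696 | tΔX 3.8637 tΔY 1.0353
    t=0.8696 [y] (4,3)
    t=1.5455 [x] (5,3)
    t=1.9049 [y] (5,4)
    t=2.9402 [y] (5,5)
    t=3.9755 [y] (5,6)
    t=5.0107 [y] (5,7) — stop
  → r_4 = 5.0107
beam 5: φ=90°, α=120°
  cosα=-0.5000 sinα=0.8660 | (4,2) | tMaxX 1.2000 tMaxY 0.9699 | tΔX 2.0000 tΔY 1.1547
    t=0.9699 [y] (4,3)
    t=1.2000 [x] (3,3)
    t=2.1246 [y] (3,4)
    t=3.2000 [x] (2,4) — stop
  → r_5 = 3.2000

ranges = [0.1848, 0.4141, 0.4619, 5.0107, 3.2000]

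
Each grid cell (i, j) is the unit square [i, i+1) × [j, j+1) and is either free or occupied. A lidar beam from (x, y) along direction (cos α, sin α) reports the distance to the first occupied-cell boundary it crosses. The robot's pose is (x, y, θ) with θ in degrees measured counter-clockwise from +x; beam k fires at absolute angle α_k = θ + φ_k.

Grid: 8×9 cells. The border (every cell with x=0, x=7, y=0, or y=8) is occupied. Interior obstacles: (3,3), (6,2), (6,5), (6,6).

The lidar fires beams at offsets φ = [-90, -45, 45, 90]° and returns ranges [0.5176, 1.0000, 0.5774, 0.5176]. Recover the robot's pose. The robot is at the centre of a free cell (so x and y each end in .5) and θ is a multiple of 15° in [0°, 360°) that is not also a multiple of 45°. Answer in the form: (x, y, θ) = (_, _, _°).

Candidates: 38 free-cell centres × 16 headings = 608 poses. Raycast each; keep the one whose scan matches to 4 dp.
  (1.5, 7.5, 330°): beam 1 = 1.0000 ≠ 0.5176 ✗
  (1.5, 4.5, 330°): beam 1 = 1.0000 ≠ 0.5176 ✗
  (2.5, 2.5, 240°): beam 1 = 1.7321 ≠ 0.5176 ✗
  (1.5, 2.5, 240°): beam 1 = 0.5774 ≠ 0.5176 ✗
  …
  (6.5, 7.5, 195°): r_1=0.5176, r_2=1.0000, r_3=0.5774, r_4=0.5176 — all match ✓
Only this pose fits every beam.

(x, y, θ) = (6.5, 7.5, 195°)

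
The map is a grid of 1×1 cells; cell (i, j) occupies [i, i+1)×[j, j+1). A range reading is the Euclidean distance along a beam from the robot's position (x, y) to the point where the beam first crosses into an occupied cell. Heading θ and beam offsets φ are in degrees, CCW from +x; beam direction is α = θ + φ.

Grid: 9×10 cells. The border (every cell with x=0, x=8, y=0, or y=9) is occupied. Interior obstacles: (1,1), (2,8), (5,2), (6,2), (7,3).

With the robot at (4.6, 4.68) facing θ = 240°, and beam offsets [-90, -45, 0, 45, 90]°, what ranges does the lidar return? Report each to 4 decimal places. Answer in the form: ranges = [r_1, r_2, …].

ranges = [4.1569, 3.7270, 4.2493, 1.7393, 2.7713]

beam 1: φ=-90°, α=150°
  d=(-0.8660,0.5000)  start (4,4)  tX=0.6928 tY=0.6400  stride 1/|dx|=1.1547 1/|dy|=2.0000
    cross y-line → (4,5), t=0.6400
    cross x-line → (3,5), t=0.6928
    cross x-line → (2,5), t=1.8475
    cross y-line → (2,6), t=2.6400
    cross x-line → (1,6), t=3.0022
    cross x-line → (0,6), t=4.1569 (wall)
  → r_1 = 4.1569
beam 2: φ=-45°, α=195°
  d=(-0.9659,-0.2588)  start (4,4)  tX=0.6212 tY=2.6273  stride 1/|dx|=1.0353 1/|dy|=3.8637
    cross x-line → (3,4), t=0.6212
    cross x-line → (2,4), t=1.6564
    cross y-line → (2,3), t=2.6273
    cross x-line → (1,3), t=2.6917
    cross x-line → (0,3), t=3.7270 (wall)
  → r_2 = 3.7270
beam 3: φ=0°, α=240°
  d=(-0.5000,-0.8660)  start (4,4)  tX=1.2000 tY=0.7852  stride 1/|dx|=2.0000 1/|dy|=1.1547
    cross y-line → (4,3), t=0.7852
    cross x-line → (3,3), t=1.2000
    cross y-line → (3,2), t=1.9399
    cross y-line → (3,1), t=3.0946
    cross x-line → (2,1), t=3.2000
    cross y-line → (2,0), t=4.2493 (wall)
  → r_3 = 4.2493
beam 4: φ=45°, α=285°
  d=(0.2588,-0.9659)  start (4,4)  tX=1.5455 tY=0.7040  stride 1/|dx|=3.8637 1/|dy|=1.0353
    cross y-line → (4,3), t=0.7040
    cross x-line → (5,3), t=1.5455
    cross y-line → (5,2), t=1.7393 (wall)
  → r_4 = 1.7393
beam 5: φ=90°, α=330°
  d=(0.8660,-0.5000)  start (4,4)  tX=0.4619 tY=1.3600  stride 1/|dx|=1.1547 1/|dy|=2.0000
    cross x-line → (5,4), t=0.4619
    cross y-line → (5,3), t=1.3600
    cross x-line → (6,3), t=1.6166
    cross x-line → (7,3), t=2.7713 (wall)
  → r_5 = 2.7713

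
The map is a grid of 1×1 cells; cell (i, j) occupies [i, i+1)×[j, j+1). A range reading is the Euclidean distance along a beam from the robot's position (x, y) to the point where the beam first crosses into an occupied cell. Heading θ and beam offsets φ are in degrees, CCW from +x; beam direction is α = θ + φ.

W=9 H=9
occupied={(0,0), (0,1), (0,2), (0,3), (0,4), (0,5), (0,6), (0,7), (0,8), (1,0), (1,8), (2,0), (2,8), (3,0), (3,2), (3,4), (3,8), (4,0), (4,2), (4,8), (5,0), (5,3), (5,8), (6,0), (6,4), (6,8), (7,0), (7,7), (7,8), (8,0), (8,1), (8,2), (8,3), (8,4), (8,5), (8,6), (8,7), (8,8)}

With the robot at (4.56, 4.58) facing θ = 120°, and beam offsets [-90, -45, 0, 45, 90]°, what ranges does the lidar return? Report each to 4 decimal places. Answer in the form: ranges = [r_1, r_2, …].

ranges = [3.9722, 3.5406, 3.9491, 0.5798, 0.6466]

beam 1: φ=-90°, α=30°
  dir = (cos 30°, sin 30°) = (0.8660, 0.5000); from cell (4,4)
  next x-line at t=0.5081, next y-line at t=0.8400; Δt_x=1.1547, Δt_y=2.0000
    x: enter (5,4) at t=0.5081
    y: enter (5,5) at t=0.8400
    x: enter (6,5) at t=1.6628
    x: enter (7,5) at t=2.8175
    y: enter (7,6) at t=2.8400
    x: enter (8,6) at t=3.9722 ← occupied
  → r_1 = 3.9722
beam 2: φ=-45°, α=75°
  dir = (cos 75°, sin 75°) = (0.2588, 0.9659); from cell (4,4)
  next x-line at t=1.7000, next y-line at t=0.4348; Δt_x=3.8637, Δt_y=1.0353
    y: enter (4,5) at t=0.4348
    y: enter (4,6) at t=1.4701
    x: enter (5,6) at t=1.7000
    y: enter (5,7) at t=2.5054
    y: enter (5,8) at t=3.5406 ← occupied
  → r_2 = 3.5406
beam 3: φ=0°, α=120°
  dir = (cos 120°, sin 120°) = (-0.5000, 0.8660); from cell (4,4)
  next x-line at t=1.1200, next y-line at t=0.4850; Δt_x=2.0000, Δt_y=1.1547
    y: enter (4,5) at t=0.4850
    x: enter (3,5) at t=1.1200
    y: enter (3,6) at t=1.6397
    y: enter (3,7) at t=2.7944
    x: enter (2,7) at t=3.1200
    y: enter (2,8) at t=3.9491 ← occupied
  → r_3 = 3.9491
beam 4: φ=45°, α=165°
  dir = (cos 165°, sin 165°) = (-0.9659, 0.2588); from cell (4,4)
  next x-line at t=0.5798, next y-line at t=1.6228; Δt_x=1.0353, Δt_y=3.8637
    x: enter (3,4) at t=0.5798 ← occupied
  → r_4 = 0.5798
beam 5: φ=90°, α=210°
  dir = (cos 210°, sin 210°) = (-0.8660, -0.5000); from cell (4,4)
  next x-line at t=0.6466, next y-line at t=1.1600; Δt_x=1.1547, Δt_y=2.0000
    x: enter (3,4) at t=0.6466 ← occupied
  → r_5 = 0.6466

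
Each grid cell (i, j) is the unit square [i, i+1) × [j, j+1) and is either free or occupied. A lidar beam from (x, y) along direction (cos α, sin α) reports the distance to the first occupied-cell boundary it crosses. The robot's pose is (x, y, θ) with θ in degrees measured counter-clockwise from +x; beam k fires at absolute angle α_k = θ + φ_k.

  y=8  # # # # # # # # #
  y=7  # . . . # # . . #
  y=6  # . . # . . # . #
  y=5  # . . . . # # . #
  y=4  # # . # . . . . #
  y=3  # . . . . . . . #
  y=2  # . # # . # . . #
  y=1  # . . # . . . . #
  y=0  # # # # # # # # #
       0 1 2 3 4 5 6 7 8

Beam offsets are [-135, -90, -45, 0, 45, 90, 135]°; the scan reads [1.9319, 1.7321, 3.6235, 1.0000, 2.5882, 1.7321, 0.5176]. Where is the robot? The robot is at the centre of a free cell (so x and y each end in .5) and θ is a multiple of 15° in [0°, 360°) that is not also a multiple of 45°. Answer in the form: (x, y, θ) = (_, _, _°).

(x, y, θ) = (4.5, 4.5, 30°)

Candidates: 37 free-cell centres × 16 headings = 592 poses. Raycast each; keep the one whose scan matches to 4 dp.
  (7.5, 7.5, 255°): beam 1 = 0.5774 ≠ 1.9319 ✗
  (7.5, 7.5, 240°): beam 1 = 0.5176 ≠ 1.9319 ✗
  (7.5, 5.5, 285°): beam 1 = 0.5774 ≠ 1.9319 ✗
  (4.5, 4.5, 165°): beam 1 = 1.0000 ≠ 1.9319 ✗
  (1.5, 1.5, 285°): beam 1 = 0.5774 ≠ 1.9319 ✗
  …
  (4.5, 4.5, 30°): r_1=1.9319, r_2=1.7321, r_3=3.6235, r_4=1.0000, r_5=2.5882, r_6=1.7321, r_7=0.5176 — all match ✓
Unique over the lattice → pose = (4.5, 4.5, 30°).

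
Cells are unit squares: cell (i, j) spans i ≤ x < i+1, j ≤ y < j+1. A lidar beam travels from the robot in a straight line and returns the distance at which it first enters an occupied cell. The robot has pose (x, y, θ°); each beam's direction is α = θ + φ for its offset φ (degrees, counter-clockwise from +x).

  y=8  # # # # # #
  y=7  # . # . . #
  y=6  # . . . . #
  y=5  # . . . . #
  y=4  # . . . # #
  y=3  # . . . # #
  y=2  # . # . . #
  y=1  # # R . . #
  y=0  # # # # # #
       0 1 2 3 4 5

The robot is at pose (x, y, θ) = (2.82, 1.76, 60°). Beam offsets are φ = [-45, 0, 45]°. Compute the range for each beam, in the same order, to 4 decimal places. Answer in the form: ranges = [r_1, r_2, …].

ranges = [2.2569, 0.2771, 0.2485]

beam 1: φ=-45°, α=15°
  d=(0.9659,0.2588)  start (2,1)  tX=0.1863 tY=0.9273  stride 1/|dx|=1.0353 1/|dy|=3.8637
    cross x-line → (3,1), t=0.1863
    cross y-line → (3,2), t=0.9273
    cross x-line → (4,2), t=1.2216
    cross x-line → (5,2), t=2.2569 (wall)
  → r_1 = 2.2569
beam 2: φ=0°, α=60°
  d=(0.5000,0.8660)  start (2,1)  tX=0.3600 tY=0.2771  stride 1/|dx|=2.0000 1/|dy|=1.1547
    cross y-line → (2,2), t=0.2771 (wall)
  → r_2 = 0.2771
beam 3: φ=45°, α=105°
  d=(-0.2588,0.9659)  start (2,1)  tX=3.1682 tY=0.2485  stride 1/|dx|=3.8637 1/|dy|=1.0353
    cross y-line → (2,2), t=0.2485 (wall)
  → r_3 = 0.2485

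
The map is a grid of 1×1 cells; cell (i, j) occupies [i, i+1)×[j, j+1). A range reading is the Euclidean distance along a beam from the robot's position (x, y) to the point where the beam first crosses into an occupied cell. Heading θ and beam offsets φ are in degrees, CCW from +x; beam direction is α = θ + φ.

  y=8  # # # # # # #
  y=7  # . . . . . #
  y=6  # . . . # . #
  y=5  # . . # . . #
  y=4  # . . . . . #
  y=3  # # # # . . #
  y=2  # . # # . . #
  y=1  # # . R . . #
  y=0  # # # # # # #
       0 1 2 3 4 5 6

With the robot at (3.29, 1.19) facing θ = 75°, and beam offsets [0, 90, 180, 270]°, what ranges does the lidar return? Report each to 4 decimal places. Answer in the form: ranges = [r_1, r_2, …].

beam 1: φ=0°, α=75°
  cosα=0.2588 sinα=0.9659 | (3,1) | tMaxX 2.7432 tMaxY 0.8386 | tΔX 3.8637 tΔY 1.0353
    t=0.8386 [y] (3,2) — stop
  → r_1 = 0.8386
beam 2: φ=90°, α=165°
  cosα=-0.9659 sinα=0.2588 | (3,1) | tMaxX 0.3002 tMaxY 3.1296 | tΔX 1.0353 tΔY 3.8637
    t=0.3002 [x] (2,1)
    t=1.3355 [x] (1,1) — stop
  → r_2 = 1.3355
beam 3: φ=180°, α=255°
  cosα=-0.2588 sinα=-0.9659 | (3,1) | tMaxX 1.1205 tMaxY 0.1967 | tΔX 3.8637 tΔY 1.0353
    t=0.1967 [y] (3,0) — stop
  → r_3 = 0.1967
beam 4: φ=270°, α=345°
  cosα=0.9659 sinα=-0.2588 | (3,1) | tMaxX 0.7350 tMaxY 0.7341 | tΔX 1.0353 tΔY 3.8637
    t=0.7341 [y] (3,0) — stop
  → r_4 = 0.7341

ranges = [0.8386, 1.3355, 0.1967, 0.7341]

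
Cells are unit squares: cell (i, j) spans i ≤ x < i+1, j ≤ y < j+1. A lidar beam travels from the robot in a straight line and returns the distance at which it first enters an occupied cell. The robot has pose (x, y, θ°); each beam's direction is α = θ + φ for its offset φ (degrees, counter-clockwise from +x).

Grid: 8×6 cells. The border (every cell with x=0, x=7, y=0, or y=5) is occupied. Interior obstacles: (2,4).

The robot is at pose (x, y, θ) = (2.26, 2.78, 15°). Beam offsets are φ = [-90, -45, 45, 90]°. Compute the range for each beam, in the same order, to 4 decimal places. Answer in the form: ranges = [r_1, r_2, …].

beam 1: φ=-90°, α=285°
  d=(0.2588,-0.9659)  start (2,2)  tX=2.8591 tY=0.8075  stride 1/|dx|=3.8637 1/|dy|=1.0353
    cross y-line → (2,1), t=0.8075
    cross y-line → (2,0), t=1.8428 (wall)
  → r_1 = 1.8428
beam 2: φ=-45°, α=330°
  d=(0.8660,-0.5000)  start (2,2)  tX=0.8545 tY=1.5600  stride 1/|dx|=1.1547 1/|dy|=2.0000
    cross x-line → (3,2), t=0.8545
    cross y-line → (3,1), t=1.5600
    cross x-line → (4,1), t=2.0092
    cross x-line → (5,1), t=3.1639
    cross y-line → (5,0), t=3.5600 (wall)
  → r_2 = 3.5600
beam 3: φ=45°, α=60°
  d=(0.5000,0.8660)  start (2,2)  tX=1.4800 tY=0.2540  stride 1/|dx|=2.0000 1/|dy|=1.1547
    cross y-line → (2,3), t=0.2540
    cross y-line → (2,4), t=1.4087 (wall)
  → r_3 = 1.4087
beam 4: φ=90°, α=105°
  d=(-0.2588,0.9659)  start (2,2)  tX=1.0046 tY=0.2278  stride 1/|dx|=3.8637 1/|dy|=1.0353
    cross y-line → (2,3), t=0.2278
    cross x-line → (1,3), t=1.0046
    cross y-line → (1,4), t=1.2630
    cross y-line → (1,5), t=2.2983 (wall)
  → r_4 = 2.2983

ranges = [1.8428, 3.5600, 1.4087, 2.2983]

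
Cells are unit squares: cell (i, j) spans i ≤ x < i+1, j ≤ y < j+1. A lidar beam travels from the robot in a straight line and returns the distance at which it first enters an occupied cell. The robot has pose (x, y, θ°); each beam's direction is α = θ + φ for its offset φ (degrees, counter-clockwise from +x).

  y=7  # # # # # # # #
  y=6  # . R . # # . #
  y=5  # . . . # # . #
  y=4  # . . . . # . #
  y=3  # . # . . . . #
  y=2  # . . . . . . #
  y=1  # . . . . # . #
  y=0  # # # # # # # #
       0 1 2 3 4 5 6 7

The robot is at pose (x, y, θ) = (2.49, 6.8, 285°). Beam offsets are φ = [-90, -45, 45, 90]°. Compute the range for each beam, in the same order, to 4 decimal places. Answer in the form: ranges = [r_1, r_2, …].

beam 1: φ=-90°, α=195°
  direction (-0.9659, -0.2588); cell (2,6); t to first gridline: x 0.5073, y 3.0910 (then +1.0353 / +3.8637)
    (1,6) via x @ 0.5073
    (0,6) via x @ 1.5426  # hit
  → r_1 = 1.5426
beam 2: φ=-45°, α=240°
  direction (-0.5000, -0.8660); cell (2,6); t to first gridline: x 0.9800, y 0.9238 (then +2.0000 / +1.1547)
    (2,5) via y @ 0.9238
    (1,5) via x @ 0.9800
    (1,4) via y @ 2.0785
    (0,4) via x @ 2.9800  # hit
  → r_2 = 2.9800
beam 3: φ=45°, α=330°
  direction (0.8660, -0.5000); cell (2,6); t to first gridline: x 0.5889, y 1.6000 (then +1.1547 / +2.0000)
    (3,6) via x @ 0.5889
    (3,5) via y @ 1.6000
    (4,5) via x @ 1.7436  # hit
  → r_3 = 1.7436
beam 4: φ=90°, α=15°
  direction (0.9659, 0.2588); cell (2,6); t to first gridline: x 0.5280, y 0.7727 (then +1.0353 / +3.8637)
    (3,6) via x @ 0.5280
    (3,7) via y @ 0.7727  # hit
  → r_4 = 0.7727

ranges = [1.5426, 2.9800, 1.7436, 0.7727]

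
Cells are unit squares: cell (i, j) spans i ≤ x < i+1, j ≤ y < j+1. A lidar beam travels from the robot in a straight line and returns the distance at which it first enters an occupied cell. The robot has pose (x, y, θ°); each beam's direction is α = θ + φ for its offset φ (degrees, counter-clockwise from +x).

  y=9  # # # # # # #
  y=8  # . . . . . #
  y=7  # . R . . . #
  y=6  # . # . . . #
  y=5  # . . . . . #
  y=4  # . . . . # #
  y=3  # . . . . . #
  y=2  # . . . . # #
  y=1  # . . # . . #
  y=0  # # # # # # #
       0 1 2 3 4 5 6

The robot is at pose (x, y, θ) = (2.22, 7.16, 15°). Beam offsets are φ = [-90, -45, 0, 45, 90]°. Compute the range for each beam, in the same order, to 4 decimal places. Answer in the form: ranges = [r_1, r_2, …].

ranges = [0.1656, 0.3200, 3.9133, 2.1246, 1.9049]

beam 1: φ=-90°, α=285°
  dir = (cos 285°, sin 285°) = (0.2588, -0.9659); from cell (2,7)
  next x-line at t=3.0137, next y-line at t=0.1656; Δt_x=3.8637, Δt_y=1.0353
    y: enter (2,6) at t=0.1656 ← occupied
  → r_1 = 0.1656
beam 2: φ=-45°, α=330°
  dir = (cos 330°, sin 330°) = (0.8660, -0.5000); from cell (2,7)
  next x-line at t=0.9007, next y-line at t=0.3200; Δt_x=1.1547, Δt_y=2.0000
    y: enter (2,6) at t=0.3200 ← occupied
  → r_2 = 0.3200
beam 3: φ=0°, α=15°
  dir = (cos 15°, sin 15°) = (0.9659, 0.2588); from cell (2,7)
  next x-line at t=0.8075, next y-line at t=3.2455; Δt_x=1.0353, Δt_y=3.8637
    x: enter (3,7) at t=0.8075
    x: enter (4,7) at t=1.8428
    x: enter (5,7) at t=2.8781
    y: enter (5,8) at t=3.2455
    x: enter (6,8) at t=3.9133 ← occupied
  → r_3 = 3.9133
beam 4: φ=45°, α=60°
  dir = (cos 60°, sin 60°) = (0.5000, 0.8660); from cell (2,7)
  next x-line at t=1.5600, next y-line at t=0.9699; Δt_x=2.0000, Δt_y=1.1547
    y: enter (2,8) at t=0.9699
    x: enter (3,8) at t=1.5600
    y: enter (3,9) at t=2.1246 ← occupied
  → r_4 = 2.1246
beam 5: φ=90°, α=105°
  dir = (cos 105°, sin 105°) = (-0.2588, 0.9659); from cell (2,7)
  next x-line at t=0.8500, next y-line at t=0.8696; Δt_x=3.8637, Δt_y=1.0353
    x: enter (1,7) at t=0.8500
    y: enter (1,8) at t=0.8696
    y: enter (1,9) at t=1.9049 ← occupied
  → r_5 = 1.9049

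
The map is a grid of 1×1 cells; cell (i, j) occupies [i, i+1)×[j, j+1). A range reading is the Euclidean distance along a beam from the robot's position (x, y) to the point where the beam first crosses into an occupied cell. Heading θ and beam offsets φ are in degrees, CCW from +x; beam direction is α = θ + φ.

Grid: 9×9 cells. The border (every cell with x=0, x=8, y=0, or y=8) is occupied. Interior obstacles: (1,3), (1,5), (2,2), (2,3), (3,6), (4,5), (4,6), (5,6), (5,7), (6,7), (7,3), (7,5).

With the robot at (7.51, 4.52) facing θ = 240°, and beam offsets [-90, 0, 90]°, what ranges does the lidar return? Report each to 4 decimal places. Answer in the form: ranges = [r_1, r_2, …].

beam 1: φ=-90°, α=150°
  d=(-0.8660,0.5000)  start (7,4)  tX=0.5889 tY=0.9600  stride 1/|dx|=1.1547 1/|dy|=2.0000
    cross x-line → (6,4), t=0.5889
    cross y-line → (6,5), t=0.9600
    cross x-line → (5,5), t=1.7436
    cross x-line → (4,5), t=2.8983 (wall)
  → r_1 = 2.8983
beam 2: φ=0°, α=240°
  d=(-0.5000,-0.8660)  start (7,4)  tX=1.0200 tY=0.6004  stride 1/|dx|=2.0000 1/|dy|=1.1547
    cross y-line → (7,3), t=0.6004 (wall)
  → r_2 = 0.6004
beam 3: φ=90°, α=330°
  d=(0.8660,-0.5000)  start (7,4)  tX=0.5658 tY=1.0400  stride 1/|dx|=1.1547 1/|dy|=2.0000
    cross x-line → (8,4), t=0.5658 (wall)
  → r_3 = 0.5658

ranges = [2.8983, 0.6004, 0.5658]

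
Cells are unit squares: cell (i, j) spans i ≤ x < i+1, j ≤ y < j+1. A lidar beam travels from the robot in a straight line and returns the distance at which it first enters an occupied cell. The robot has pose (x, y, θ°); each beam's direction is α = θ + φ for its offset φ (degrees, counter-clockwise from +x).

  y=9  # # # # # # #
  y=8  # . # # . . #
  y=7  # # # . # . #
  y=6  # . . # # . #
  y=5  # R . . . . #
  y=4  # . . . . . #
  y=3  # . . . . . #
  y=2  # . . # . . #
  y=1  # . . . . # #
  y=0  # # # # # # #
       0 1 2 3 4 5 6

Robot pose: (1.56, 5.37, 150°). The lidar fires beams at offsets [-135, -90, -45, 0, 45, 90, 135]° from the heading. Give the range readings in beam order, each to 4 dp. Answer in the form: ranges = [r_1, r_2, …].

beam 1: φ=-135°, α=15°
  d=(0.9659,0.2588)  start (1,5)  tX=0.4555 tY=2.4341  stride 1/|dx|=1.0353 1/|dy|=3.8637
    cross x-line → (2,5), t=0.4555
    cross x-line → (3,5), t=1.4908
    cross y-line → (3,6), t=2.4341 (wall)
  → r_1 = 2.4341
beam 2: φ=-90°, α=60°
  d=(0.5000,0.8660)  start (1,5)  tX=0.8800 tY=0.7275  stride 1/|dx|=2.0000 1/|dy|=1.1547
    cross y-line → (1,6), t=0.7275
    cross x-line → (2,6), t=0.8800
    cross y-line → (2,7), t=1.8822 (wall)
  → r_2 = 1.8822
beam 3: φ=-45°, α=105°
  d=(-0.2588,0.9659)  start (1,5)  tX=2.1637 tY=0.6522  stride 1/|dx|=3.8637 1/|dy|=1.0353
    cross y-line → (1,6), t=0.6522
    cross y-line → (1,7), t=1.6875 (wall)
  → r_3 = 1.6875
beam 4: φ=0°, α=150°
  d=(-0.8660,0.5000)  start (1,5)  tX=0.6466 tY=1.2600  stride 1/|dx|=1.1547 1/|dy|=2.0000
    cross x-line → (0,5), t=0.6466 (wall)
  → r_4 = 0.6466
beam 5: φ=45°, α=195°
  d=(-0.9659,-0.2588)  start (1,5)  tX=0.5798 tY=1.4296  stride 1/|dx|=1.0353 1/|dy|=3.8637
    cross x-line → (0,5), t=0.5798 (wall)
  → r_5 = 0.5798
beam 6: φ=90°, α=240°
  d=(-0.5000,-0.8660)  start (1,5)  tX=1.1200 tY=0.4272  stride 1/|dx|=2.0000 1/|dy|=1.1547
    cross y-line → (1,4), t=0.4272
    cross x-line → (0,4), t=1.1200 (wall)
  → r_6 = 1.1200
beam 7: φ=135°, α=285°
  d=(0.2588,-0.9659)  start (1,5)  tX=1.7000 tY=0.3831  stride 1/|dx|=3.8637 1/|dy|=1.0353
    cross y-line → (1,4), t=0.3831
    cross y-line → (1,3), t=1.4183
    cross x-line → (2,3), t=1.7000
    cross y-line → (2,2), t=2.4536
    cross y-line → (2,1), t=3.4889
    cross y-line → (2,0), t=4.5242 (wall)
  → r_7 = 4.5242

ranges = [2.4341, 1.8822, 1.6875, 0.6466, 0.5798, 1.1200, 4.5242]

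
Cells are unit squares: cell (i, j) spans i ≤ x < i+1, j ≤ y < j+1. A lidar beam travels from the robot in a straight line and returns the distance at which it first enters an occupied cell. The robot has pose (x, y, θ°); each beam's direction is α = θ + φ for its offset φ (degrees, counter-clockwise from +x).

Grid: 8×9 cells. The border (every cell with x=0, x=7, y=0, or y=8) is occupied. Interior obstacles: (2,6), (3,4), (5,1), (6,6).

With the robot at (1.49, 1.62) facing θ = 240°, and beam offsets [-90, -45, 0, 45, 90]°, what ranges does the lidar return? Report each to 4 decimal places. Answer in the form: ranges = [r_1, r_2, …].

beam 1: φ=-90°, α=150°
  dir = (cos 150°, sin 150°) = (-0.8660, 0.5000); from cell (1,1)
  next x-line at t=0.5658, next y-line at t=0.7600; Δt_x=1.1547, Δt_y=2.0000
    x: enter (0,1) at t=0.5658 ← occupied
  → r_1 = 0.5658
beam 2: φ=-45°, α=195°
  dir = (cos 195°, sin 195°) = (-0.9659, -0.2588); from cell (1,1)
  next x-line at t=0.5073, next y-line at t=2.3955; Δt_x=1.0353, Δt_y=3.8637
    x: enter (0,1) at t=0.5073 ← occupied
  → r_2 = 0.5073
beam 3: φ=0°, α=240°
  dir = (cos 240°, sin 240°) = (-0.5000, -0.8660); from cell (1,1)
  next x-line at t=0.9800, next y-line at t=0.7159; Δt_x=2.0000, Δt_y=1.1547
    y: enter (1,0) at t=0.7159 ← occupied
  → r_3 = 0.7159
beam 4: φ=45°, α=285°
  dir = (cos 285°, sin 285°) = (0.2588, -0.9659); from cell (1,1)
  next x-line at t=1.9705, next y-line at t=0.6419; Δt_x=3.8637, Δt_y=1.0353
    y: enter (1,0) at t=0.6419 ← occupied
  → r_4 = 0.6419
beam 5: φ=90°, α=330°
  dir = (cos 330°, sin 330°) = (0.8660, -0.5000); from cell (1,1)
  next x-line at t=0.5889, next y-line at t=1.2400; Δt_x=1.1547, Δt_y=2.0000
    x: enter (2,1) at t=0.5889
    y: enter (2,0) at t=1.2400 ← occupied
  → r_5 = 1.2400

ranges = [0.5658, 0.5073, 0.7159, 0.6419, 1.2400]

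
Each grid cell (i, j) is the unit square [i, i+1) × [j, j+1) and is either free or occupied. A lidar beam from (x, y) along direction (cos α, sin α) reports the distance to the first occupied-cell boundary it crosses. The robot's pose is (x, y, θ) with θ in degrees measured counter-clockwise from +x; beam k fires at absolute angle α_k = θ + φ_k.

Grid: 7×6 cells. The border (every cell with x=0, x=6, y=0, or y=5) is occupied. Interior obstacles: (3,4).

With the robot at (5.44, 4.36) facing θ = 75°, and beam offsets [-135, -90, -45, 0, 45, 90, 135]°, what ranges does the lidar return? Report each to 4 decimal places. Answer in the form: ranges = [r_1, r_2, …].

ranges = [1.1200, 0.5798, 0.6466, 0.6626, 0.7390, 1.4908, 5.1269]

beam 1: φ=-135°, α=300°
  cosα=0.5000 sinα=-0.8660 | (5,4) | tMaxX 1.1200 tMaxY 0.4157 | tΔX 2.0000 tΔY 1.1547
    t=0.4157 [y] (5,3)
    t=1.1200 [x] (6,3) — stop
  → r_1 = 1.1200
beam 2: φ=-90°, α=345°
  cosα=0.9659 sinα=-0.2588 | (5,4) | tMaxX 0.5798 tMaxY 1.3909 | tΔX 1.0353 tΔY 3.8637
    t=0.5798 [x] (6,4) — stop
  → r_2 = 0.5798
beam 3: φ=-45°, α=30°
  cosα=0.8660 sinα=0.5000 | (5,4) | tMaxX 0.6466 tMaxY 1.2800 | tΔX 1.1547 tΔY 2.0000
    t=0.6466 [x] (6,4) — stop
  → r_3 = 0.6466
beam 4: φ=0°, α=75°
  cosα=0.2588 sinα=0.9659 | (5,4) | tMaxX 2.1637 tMaxY 0.6626 | tΔX 3.8637 tΔY 1.0353
    t=0.6626 [y] (5,5) — stop
  → r_4 = 0.6626
beam 5: φ=45°, α=120°
  cosα=-0.5000 sinα=0.8660 | (5,4) | tMaxX 0.8800 tMaxY 0.7390 | tΔX 2.0000 tΔY 1.1547
    t=0.7390 [y] (5,5) — stop
  → r_5 = 0.7390
beam 6: φ=90°, α=165°
  cosα=-0.9659 sinα=0.2588 | (5,4) | tMaxX 0.4555 tMaxY 2.4728 | tΔX 1.0353 tΔY 3.8637
    t=0.4555 [x] (4,4)
    t=1.4908 [x] (3,4) — stop
  → r_6 = 1.4908
beam 7: φ=135°, α=210°
  cosα=-0.8660 sinα=-0.5000 | (5,4) | tMaxX 0.5081 tMaxY 0.7200 | tΔX 1.1547 tΔY 2.0000
    t=0.5081 [x] (4,4)
    t=0.7200 [y] (4,3)
    t=1.6628 [x] (3,3)
    t=2.7200 [y] (3,2)
    t=2.8175 [x] (2,2)
    t=3.9722 [x] (1,2)
    t=4.7200 [y] (1,1)
    t=5.1269 [x] (0,1) — stop
  → r_7 = 5.1269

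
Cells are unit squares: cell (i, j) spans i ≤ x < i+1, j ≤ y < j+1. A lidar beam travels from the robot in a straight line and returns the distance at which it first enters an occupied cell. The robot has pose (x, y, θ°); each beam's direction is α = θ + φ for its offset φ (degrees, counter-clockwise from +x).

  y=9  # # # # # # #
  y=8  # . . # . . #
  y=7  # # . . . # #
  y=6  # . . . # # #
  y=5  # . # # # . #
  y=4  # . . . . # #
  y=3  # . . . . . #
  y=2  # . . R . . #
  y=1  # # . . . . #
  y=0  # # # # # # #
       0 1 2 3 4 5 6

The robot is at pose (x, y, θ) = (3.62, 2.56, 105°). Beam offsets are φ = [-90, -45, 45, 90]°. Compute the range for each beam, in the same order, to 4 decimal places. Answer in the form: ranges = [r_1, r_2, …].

beam 1: φ=-90°, α=15°
  dir = (cos 15°, sin 15°) = (0.9659, 0.2588); from cell (3,2)
  next x-line at t=0.3934, next y-line at t=1.7000; Δt_x=1.0353, Δt_y=3.8637
    x: enter (4,2) at t=0.3934
    x: enter (5,2) at t=1.4287
    y: enter (5,3) at t=1.7000
    x: enter (6,3) at t=2.4640 ← occupied
  → r_1 = 2.4640
beam 2: φ=-45°, α=60°
  dir = (cos 60°, sin 60°) = (0.5000, 0.8660); from cell (3,2)
  next x-line at t=0.7600, next y-line at t=0.5081; Δt_x=2.0000, Δt_y=1.1547
    y: enter (3,3) at t=0.5081
    x: enter (4,3) at t=0.7600
    y: enter (4,4) at t=1.6628
    x: enter (5,4) at t=2.7600 ← occupied
  → r_2 = 2.7600
beam 3: φ=45°, α=150°
  dir = (cos 150°, sin 150°) = (-0.8660, 0.5000); from cell (3,2)
  next x-line at t=0.7159, next y-line at t=0.8800; Δt_x=1.1547, Δt_y=2.0000
    x: enter (2,2) at t=0.7159
    y: enter (2,3) at t=0.8800
    x: enter (1,3) at t=1.8706
    y: enter (1,4) at t=2.8800
    x: enter (0,4) at t=3.0253 ← occupied
  → r_3 = 3.0253
beam 4: φ=90°, α=195°
  dir = (cos 195°, sin 195°) = (-0.9659, -0.2588); from cell (3,2)
  next x-line at t=0.6419, next y-line at t=2.1637; Δt_x=1.0353, Δt_y=3.8637
    x: enter (2,2) at t=0.6419
    x: enter (1,2) at t=1.6771
    y: enter (1,1) at t=2.1637 ← occupied
  → r_4 = 2.1637

ranges = [2.4640, 2.7600, 3.0253, 2.1637]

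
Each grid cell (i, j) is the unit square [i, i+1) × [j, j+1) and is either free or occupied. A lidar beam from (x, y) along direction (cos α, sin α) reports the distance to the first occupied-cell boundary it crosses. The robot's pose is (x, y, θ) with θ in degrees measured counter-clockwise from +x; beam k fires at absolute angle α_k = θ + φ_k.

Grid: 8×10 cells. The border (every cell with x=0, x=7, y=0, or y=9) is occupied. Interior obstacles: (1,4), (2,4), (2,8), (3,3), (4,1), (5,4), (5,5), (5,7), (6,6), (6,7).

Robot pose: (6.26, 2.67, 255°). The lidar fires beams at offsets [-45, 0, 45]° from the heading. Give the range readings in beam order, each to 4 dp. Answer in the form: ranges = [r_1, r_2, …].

beam 1: φ=-45°, α=210°
  dir = (cos 210°, sin 210°) = (-0.8660, -0.5000); from cell (6,2)
  next x-line at t=0.3002, next y-line at t=1.3400; Δt_x=1.1547, Δt_y=2.0000
    x: enter (5,2) at t=0.3002
    y: enter (5,1) at t=1.3400
    x: enter (4,1) at t=1.4549 ← occupied
  → r_1 = 1.4549
beam 2: φ=0°, α=255°
  dir = (cos 255°, sin 255°) = (-0.2588, -0.9659); from cell (6,2)
  next x-line at t=1.0046, next y-line at t=0.6936; Δt_x=3.8637, Δt_y=1.0353
    y: enter (6,1) at t=0.6936
    x: enter (5,1) at t=1.0046
    y: enter (5,0) at t=1.7289 ← occupied
  → r_2 = 1.7289
beam 3: φ=45°, α=300°
  dir = (cos 300°, sin 300°) = (0.5000, -0.8660); from cell (6,2)
  next x-line at t=1.4800, next y-line at t=0.7736; Δt_x=2.0000, Δt_y=1.1547
    y: enter (6,1) at t=0.7736
    x: enter (7,1) at t=1.4800 ← occupied
  → r_3 = 1.4800

ranges = [1.4549, 1.7289, 1.4800]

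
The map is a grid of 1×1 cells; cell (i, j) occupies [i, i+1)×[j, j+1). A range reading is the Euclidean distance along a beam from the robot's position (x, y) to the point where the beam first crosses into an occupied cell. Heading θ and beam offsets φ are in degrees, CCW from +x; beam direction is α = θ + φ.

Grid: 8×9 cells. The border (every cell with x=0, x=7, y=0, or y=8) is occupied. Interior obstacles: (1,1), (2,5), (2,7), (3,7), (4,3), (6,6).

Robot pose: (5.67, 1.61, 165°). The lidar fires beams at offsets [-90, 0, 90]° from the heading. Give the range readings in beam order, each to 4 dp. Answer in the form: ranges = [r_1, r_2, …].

beam 1: φ=-90°, α=75°
  dir = (cos 75°, sin 75°) = (0.2588, 0.9659); from cell (5,1)
  next x-line at t=1.2750, next y-line at t=0.4038; Δt_x=3.8637, Δt_y=1.0353
    y: enter (5,2) at t=0.4038
    x: enter (6,2) at t=1.2750
    y: enter (6,3) at t=1.4390
    y: enter (6,4) at t=2.4743
    y: enter (6,5) at t=3.5096
    y: enter (6,6) at t=4.5449 ← occupied
  → r_1 = 4.5449
beam 2: φ=0°, α=165°
  dir = (cos 165°, sin 165°) = (-0.9659, 0.2588); from cell (5,1)
  next x-line at t=0.6936, next y-line at t=1.5068; Δt_x=1.0353, Δt_y=3.8637
    x: enter (4,1) at t=0.6936
    y: enter (4,2) at t=1.5068
    x: enter (3,2) at t=1.7289
    x: enter (2,2) at t=2.7642
    x: enter (1,2) at t=3.7995
    x: enter (0,2) at t=4.8347 ← occupied
  → r_2 = 4.8347
beam 3: φ=90°, α=255°
  dir = (cos 255°, sin 255°) = (-0.2588, -0.9659); from cell (5,1)
  next x-line at t=2.5887, next y-line at t=0.6315; Δt_x=3.8637, Δt_y=1.0353
    y: enter (5,0) at t=0.6315 ← occupied
  → r_3 = 0.6315

ranges = [4.5449, 4.8347, 0.6315]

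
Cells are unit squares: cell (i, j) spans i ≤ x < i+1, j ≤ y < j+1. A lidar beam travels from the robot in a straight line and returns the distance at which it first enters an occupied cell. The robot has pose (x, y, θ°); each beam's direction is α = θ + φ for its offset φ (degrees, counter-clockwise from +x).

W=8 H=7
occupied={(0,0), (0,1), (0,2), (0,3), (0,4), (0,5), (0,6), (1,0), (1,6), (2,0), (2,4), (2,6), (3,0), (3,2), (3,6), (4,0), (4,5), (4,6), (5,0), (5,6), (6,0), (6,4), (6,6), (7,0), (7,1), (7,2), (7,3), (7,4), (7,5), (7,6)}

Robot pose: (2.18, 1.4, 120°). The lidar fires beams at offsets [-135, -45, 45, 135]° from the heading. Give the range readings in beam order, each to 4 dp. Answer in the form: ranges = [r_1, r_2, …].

ranges = [1.5455, 2.6917, 1.2216, 0.4141]

beam 1: φ=-135°, α=345°
  cosα=0.9659 sinα=-0.2588 | (2,1) | tMaxX 0.8489 tMaxY 1.5455 | tΔX 1.0353 tΔY 3.8637
    t=0.8489 [x] (3,1)
    t=1.5455 [y] (3,0) — stop
  → r_1 = 1.5455
beam 2: φ=-45°, α=75°
  cosα=0.2588 sinα=0.9659 | (2,1) | tMaxX 3.1682 tMaxY 0.6212 | tΔX 3.8637 tΔY 1.0353
    t=0.6212 [y] (2,2)
    t=1.6564 [y] (2,3)
    t=2.6917 [y] (2,4) — stop
  → r_2 = 2.6917
beam 3: φ=45°, α=165°
  cosα=-0.9659 sinα=0.2588 | (2,1) | tMaxX 0.1863 tMaxY 2.3182 | tΔX 1.0353 tΔY 3.8637
    t=0.1863 [x] (1,1)
    t=1.2216 [x] (0,1) — stop
  → r_3 = 1.2216
beam 4: φ=135°, α=255°
  cosα=-0.2588 sinα=-0.9659 | (2,1) | tMaxX 0.6955 tMaxY 0.4141 | tΔX 3.8637 tΔY 1.0353
    t=0.4141 [y] (2,0) — stop
  → r_4 = 0.4141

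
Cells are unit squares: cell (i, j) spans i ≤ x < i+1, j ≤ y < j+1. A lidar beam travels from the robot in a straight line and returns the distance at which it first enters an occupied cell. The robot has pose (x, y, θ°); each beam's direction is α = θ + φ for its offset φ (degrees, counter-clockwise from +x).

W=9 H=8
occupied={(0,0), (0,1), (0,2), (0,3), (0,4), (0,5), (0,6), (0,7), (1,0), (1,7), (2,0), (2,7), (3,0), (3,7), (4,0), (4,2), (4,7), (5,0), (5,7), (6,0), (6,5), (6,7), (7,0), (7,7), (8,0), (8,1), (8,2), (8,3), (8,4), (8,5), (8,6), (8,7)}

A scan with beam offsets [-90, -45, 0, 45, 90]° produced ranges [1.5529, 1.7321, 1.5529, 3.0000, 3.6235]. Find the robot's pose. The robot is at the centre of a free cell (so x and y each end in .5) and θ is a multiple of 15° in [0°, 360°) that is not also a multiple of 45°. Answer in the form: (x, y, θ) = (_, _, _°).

Candidates: 40 free-cell centres × 16 headings = 640 poses. Raycast each; keep the one whose scan matches to 4 dp.
  (2.5, 4.5, 240°): beam 1 = 1.7321 ≠ 1.5529 ✗
  (7.5, 1.5, 105°): beam 1 = 0.5176 ≠ 1.5529 ✗
  (4.5, 5.5, 345°): beam 1 = 4.6587 ≠ 1.5529 ✗
  (6.5, 3.5, 150°): beam 1 = 3.0000 ≠ 1.5529 ✗
  …
  (4.5, 5.5, 105°): r_1=1.5529, r_2=1.7321, r_3=1.5529, r_4=3.0000, r_5=3.6235 — all match ✓
Only this pose fits every beam.

(x, y, θ) = (4.5, 5.5, 105°)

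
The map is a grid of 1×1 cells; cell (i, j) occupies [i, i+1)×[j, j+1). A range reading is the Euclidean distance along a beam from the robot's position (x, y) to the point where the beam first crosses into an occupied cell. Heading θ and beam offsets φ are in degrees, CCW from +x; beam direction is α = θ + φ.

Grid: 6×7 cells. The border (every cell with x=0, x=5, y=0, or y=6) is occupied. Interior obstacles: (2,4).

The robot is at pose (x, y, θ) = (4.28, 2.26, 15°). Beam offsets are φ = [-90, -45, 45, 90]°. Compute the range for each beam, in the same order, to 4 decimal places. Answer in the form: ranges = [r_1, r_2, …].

beam 1: φ=-90°, α=285°
  cosα=0.2588 sinα=-0.9659 | (4,2) | tMaxX 2.7819 tMaxY 0.2692 | tΔX 3.8637 tΔY 1.0353
    t=0.2692 [y] (4,1)
    t=1.3044 [y] (4,0) — stop
  → r_1 = 1.3044
beam 2: φ=-45°, α=330°
  cosα=0.8660 sinα=-0.5000 | (4,2) | tMaxX 0.8314 tMaxY 0.5200 | tΔX 1.1547 tΔY 2.0000
    t=0.5200 [y] (4,1)
    t=0.8314 [x] (5,1) — stop
  → r_2 = 0.8314
beam 3: φ=45°, α=60°
  cosα=0.5000 sinα=0.8660 | (4,2) | tMaxX 1.4400 tMaxY 0.8545 | tΔX 2.0000 tΔY 1.1547
    t=0.8545 [y] (4,3)
    t=1.4400 [x] (5,3) — stop
  → r_3 = 1.4400
beam 4: φ=90°, α=105°
  cosα=-0.2588 sinα=0.9659 | (4,2) | tMaxX 1.0818 tMaxY 0.7661 | tΔX 3.8637 tΔY 1.0353
    t=0.7661 [y] (4,3)
    t=1.0818 [x] (3,3)
    t=1.8014 [y] (3,4)
    t=2.8367 [y] (3,5)
    t=3.8719 [y] (3,6) — stop
  → r_4 = 3.8719

ranges = [1.3044, 0.8314, 1.4400, 3.8719]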